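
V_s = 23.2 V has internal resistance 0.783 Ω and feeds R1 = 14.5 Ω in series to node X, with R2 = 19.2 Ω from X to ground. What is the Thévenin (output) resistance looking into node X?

R1' = 0.783 + 14.5 = 15.28 Ω (source resistance + R1).
With V_s suppressed (replaced by a short), R_th = R1' ‖ R2 = (15.28 × 19.2)/(15.28 + 19.2) = 8.510 Ω.

R_th ≈ 8.51 Ω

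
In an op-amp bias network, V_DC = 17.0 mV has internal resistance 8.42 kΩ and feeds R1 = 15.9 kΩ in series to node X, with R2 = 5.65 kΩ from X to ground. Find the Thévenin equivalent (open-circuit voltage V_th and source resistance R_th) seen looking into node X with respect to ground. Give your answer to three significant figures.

R1' = 8.42 + 15.9 = 24.32 kΩ (source resistance + R1).
With X open, the divider is unloaded: V_th = 17.0 × 5.65/29.97 = 3.205 mV.
Zeroing V_DC shorts the top of R1' to ground, so R_th = R1' ‖ R2 = 4.585 kΩ.

V_th ≈ 3.20 mV, R_th ≈ 4.58 kΩ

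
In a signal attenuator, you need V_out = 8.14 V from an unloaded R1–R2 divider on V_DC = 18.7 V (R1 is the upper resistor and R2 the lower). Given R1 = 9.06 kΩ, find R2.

Required fraction k = V_out/V_DC = 0.4353.
Rearranging, R2 = R1·k/(1−k) = 9.06 × 0.7708 = 6.984 kΩ.

R2 ≈ 6.98 kΩ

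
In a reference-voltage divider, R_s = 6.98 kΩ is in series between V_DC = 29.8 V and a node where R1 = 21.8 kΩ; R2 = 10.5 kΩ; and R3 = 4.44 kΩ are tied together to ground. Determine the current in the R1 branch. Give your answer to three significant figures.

I ≈ 0.384 mA

Parallel bank: R_p = 1/(1/21.8 + 1/10.5 + 1/4.44) = 2.730 kΩ.
Node voltage V_A = V_DC · R_p/(R_s + R_p) = 29.8 × 0.2811 = 8.378 V.
I(R1) = V_A / R1 = 8.378/21.8 = 0.3843 mA.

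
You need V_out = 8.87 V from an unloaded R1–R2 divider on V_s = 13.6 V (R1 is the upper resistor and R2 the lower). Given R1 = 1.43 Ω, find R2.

R2 ≈ 2.68 Ω

Required fraction k = V_out/V_s = 0.6522.
R2 = R1 · 0.6522/(1 − 0.6522) = 2.682 Ω.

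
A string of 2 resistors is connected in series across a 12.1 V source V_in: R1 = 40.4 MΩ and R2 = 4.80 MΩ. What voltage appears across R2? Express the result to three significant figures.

Series total: ΣR = 40.4 + 4.80 = 45.20 MΩ.
V = V_in · R/ΣR = 12.1 × 0.1062 = 1.285 V.

V ≈ 1.28 V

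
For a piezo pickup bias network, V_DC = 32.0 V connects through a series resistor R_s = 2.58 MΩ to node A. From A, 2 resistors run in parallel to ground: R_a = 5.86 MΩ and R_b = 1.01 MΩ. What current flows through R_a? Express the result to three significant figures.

I ≈ 1.37 µA

Equivalent of the parallel group: R_p = 0.8615 MΩ.
V_A = 32.0 × 0.8615/3.442 = 8.011 V.
I(R_a) = V_A / R_a = 8.011/5.86 = 1.367 µA.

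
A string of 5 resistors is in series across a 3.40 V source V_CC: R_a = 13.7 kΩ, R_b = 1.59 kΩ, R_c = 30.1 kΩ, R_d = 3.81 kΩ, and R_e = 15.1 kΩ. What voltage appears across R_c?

Total series resistance ΣR = 13.7 + 1.59 + 30.1 + 3.81 + 15.1 = 64.30 kΩ.
V = V_CC · R/ΣR = 3.40 × 0.4681 = 1.592 V.

V ≈ 1.59 V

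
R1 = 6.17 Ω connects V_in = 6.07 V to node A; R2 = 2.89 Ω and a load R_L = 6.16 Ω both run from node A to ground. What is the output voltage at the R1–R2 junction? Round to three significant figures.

V_out ≈ 1.47 V

The load sits in parallel with R2, giving an effective lower resistance R2' = R2·R_L/(R2+R_L) = 1.967 Ω.
Now apply the divider: V_out = 6.07 × 0.2417 = 1.467 V.
(Unloaded it would be 1.94 V; the load pulls it down.)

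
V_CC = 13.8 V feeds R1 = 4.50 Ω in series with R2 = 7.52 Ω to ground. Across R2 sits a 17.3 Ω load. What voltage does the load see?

V_out ≈ 7.43 V

First combine the lower leg with the load: R2 ‖ R_L = 5.242 Ω.
Then V_out = V_CC · R2'/(R1 + R2') = 13.8 × 5.242/9.742 = 7.425 V.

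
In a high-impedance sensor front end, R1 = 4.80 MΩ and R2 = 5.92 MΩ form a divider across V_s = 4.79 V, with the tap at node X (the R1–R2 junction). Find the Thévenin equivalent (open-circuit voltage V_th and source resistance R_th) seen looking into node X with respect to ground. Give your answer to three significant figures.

With X open, the divider is unloaded: V_th = 4.79 × 5.92/10.72 = 2.645 V.
Zeroing V_s shorts the top of R1 to ground, so R_th = R1 ‖ R2 = 2.651 MΩ.

V_th ≈ 2.65 V, R_th ≈ 2.65 MΩ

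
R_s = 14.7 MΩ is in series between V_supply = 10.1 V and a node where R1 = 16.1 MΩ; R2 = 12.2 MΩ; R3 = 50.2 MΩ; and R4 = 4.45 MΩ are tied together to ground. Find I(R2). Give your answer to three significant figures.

Combine the parallel branches: R_p = (1/16.1 + 1/12.2 + 1/50.2 + 1/4.45)⁻¹ = 2.573 MΩ.
V_A = 10.1 × 2.573/17.27 = 1.504 V.
I(R2) = V_A / R2 = 1.504/12.2 = 0.1233 µA.
(Check via current divider: I_total = 0.5847 µA; share G_k/ΣG = 0.2109 → same result.)

I ≈ 0.123 µA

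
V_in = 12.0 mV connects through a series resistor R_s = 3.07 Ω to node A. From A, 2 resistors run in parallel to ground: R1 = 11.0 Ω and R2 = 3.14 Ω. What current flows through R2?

I ≈ 1.69 mA

Equivalent of the parallel group: R_p = 2.443 Ω.
Node voltage V_A = V_in · R_p/(R_s + R_p) = 12.0 × 0.4431 = 5.317 mV.
I(R2) = V_A / R2 = 5.317/3.14 = 1.693 mA.
(Equivalently: I_total = 2.177 mA, then current-divider fraction G_k/ΣG = 0.7779.)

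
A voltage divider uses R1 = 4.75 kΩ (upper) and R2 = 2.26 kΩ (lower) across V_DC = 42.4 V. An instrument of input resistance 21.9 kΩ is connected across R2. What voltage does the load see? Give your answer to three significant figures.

V_out ≈ 12.8 V

First combine the lower leg with the load: R2 ‖ R_L = 2.049 kΩ.
Now apply the divider: V_out = 42.4 × 0.3013 = 12.78 V.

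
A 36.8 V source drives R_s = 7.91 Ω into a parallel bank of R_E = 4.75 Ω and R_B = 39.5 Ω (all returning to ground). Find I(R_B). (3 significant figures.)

I ≈ 0.325 A

Combine the parallel branches: R_p = (1/4.75 + 1/39.5)⁻¹ = 4.240 Ω.
V_A by voltage divider: V_A = 36.8 × 4.240/(7.91 + 4.240) = 12.84 V.
Branch current I = V_A/R_B = 12.84/39.5 = 0.3251 A.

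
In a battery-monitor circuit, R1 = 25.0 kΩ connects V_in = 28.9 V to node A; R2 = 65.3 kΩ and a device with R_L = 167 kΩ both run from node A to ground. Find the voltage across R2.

The load sits in parallel with R2, giving an effective lower resistance R2' = R2·R_L/(R2+R_L) = 46.94 kΩ.
Voltage divider with the loaded lower leg: V_out = 28.9 × 46.94/(25.0 + 46.94) = 28.9 × 0.6525 = 18.86 V.
(Unloaded it would be 20.9 V; the load pulls it down.)

V_out ≈ 18.9 V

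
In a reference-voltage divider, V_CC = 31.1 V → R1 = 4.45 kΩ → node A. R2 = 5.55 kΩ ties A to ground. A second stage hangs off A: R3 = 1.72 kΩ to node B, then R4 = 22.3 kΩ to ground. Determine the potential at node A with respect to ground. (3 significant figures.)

V_A ≈ 15.7 V

The second stage (R3 + R4 = 24.02 kΩ) loads node A in parallel with R2.
Effective lower resistance at A: R2 ‖ 24.02 = 4.508 kΩ.
V_A = 31.1 × 4.508/(4.45 + 4.508) = 15.65 V.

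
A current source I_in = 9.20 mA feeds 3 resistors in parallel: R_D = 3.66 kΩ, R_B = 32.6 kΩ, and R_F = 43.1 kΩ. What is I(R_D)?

Conductances: ΣG = 1/3.66 + 1/32.6 + 1/43.1 = 0.3271 (1/kΩ).
Current divider: I(R_D) = I_in · G_k/ΣG = 9.20 × (0.2732/0.3271) = 9.20 × 0.8353 = 7.685 mA.

I ≈ 7.68 mA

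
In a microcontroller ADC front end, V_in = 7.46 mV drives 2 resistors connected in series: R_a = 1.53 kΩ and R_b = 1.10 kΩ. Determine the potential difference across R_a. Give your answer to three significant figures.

V ≈ 4.34 mV

ΣR = 1.53 + 1.10 = 2.630 kΩ.
Voltage divider: V = V_in · (1.530 / 2.630) = 7.46 × 0.5817 = 4.340 mV.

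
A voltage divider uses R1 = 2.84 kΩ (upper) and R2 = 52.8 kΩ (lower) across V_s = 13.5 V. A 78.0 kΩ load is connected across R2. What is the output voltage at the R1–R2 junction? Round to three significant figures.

V_out ≈ 12.4 V

R2 ‖ R_L = (52.8 × 78.0)/(52.8 + 78.0) = 31.49 kΩ.
Voltage divider with the loaded lower leg: V_out = 13.5 × 31.49/(2.84 + 31.49) = 13.5 × 0.9173 = 12.38 V.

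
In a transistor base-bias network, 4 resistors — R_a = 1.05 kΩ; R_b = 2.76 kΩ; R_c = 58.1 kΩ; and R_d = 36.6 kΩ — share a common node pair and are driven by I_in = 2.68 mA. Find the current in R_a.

I ≈ 1.88 mA

Conductances: ΣG = 1/1.05 + 1/2.76 + 1/58.1 + 1/36.6 = 1.359 (1/kΩ).
R_a takes the fraction G_k/ΣG = 0.9524/1.359 = 0.7007, so I = 2.68 × 0.7007 = 1.878 mA.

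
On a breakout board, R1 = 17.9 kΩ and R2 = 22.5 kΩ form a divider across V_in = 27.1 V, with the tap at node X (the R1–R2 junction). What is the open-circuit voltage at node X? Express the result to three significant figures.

V_th ≈ 15.1 V

Open-circuit (no load on X): V_th = V_in · R2/(R1 + R2) = 27.1 × 22.5/(17.90 + 22.5) = 15.09 V.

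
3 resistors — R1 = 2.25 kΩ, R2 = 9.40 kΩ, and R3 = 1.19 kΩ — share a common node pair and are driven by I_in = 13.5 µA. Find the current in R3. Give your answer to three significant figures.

Conductances: ΣG = 1/2.25 + 1/9.40 + 1/1.19 = 1.391 (1/kΩ).
By the current-divider rule, I = I_in · G_k/ΣG = 13.5 × 0.6041 = 8.155 µA.

I ≈ 8.15 µA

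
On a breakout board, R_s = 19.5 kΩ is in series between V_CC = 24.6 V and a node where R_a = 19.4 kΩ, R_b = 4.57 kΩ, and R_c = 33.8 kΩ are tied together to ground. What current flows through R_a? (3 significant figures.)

I ≈ 0.185 mA

Combine the parallel branches: R_p = (1/19.4 + 1/4.57 + 1/33.8)⁻¹ = 3.334 kΩ.
V_A = 24.6 × 3.334/22.83 = 3.592 V.
I(R_a) = V_A / R_a = 3.592/19.4 = 0.1851 mA.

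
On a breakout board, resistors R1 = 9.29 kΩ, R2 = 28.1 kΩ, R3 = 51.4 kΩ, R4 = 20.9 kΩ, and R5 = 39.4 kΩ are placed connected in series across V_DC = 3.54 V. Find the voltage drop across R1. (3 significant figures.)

V ≈ 0.221 V

Total series resistance ΣR = 9.29 + 28.1 + 51.4 + 20.9 + 39.4 = 149.1 kΩ.
V = V_DC · R/ΣR = 3.54 × 0.06231 = 0.2206 V.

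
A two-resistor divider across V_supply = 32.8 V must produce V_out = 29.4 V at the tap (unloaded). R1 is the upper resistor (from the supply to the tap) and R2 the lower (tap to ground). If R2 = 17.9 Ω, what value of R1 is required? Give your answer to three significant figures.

The divider ratio is R2/(R1+R2) = 29.4/32.8 = 0.8963.
So R1 = R2 · (V_supply/V_out − 1) = 17.9 × (32.8/29.4 − 1) = 17.9 × 0.1156 = 2.070 Ω.

R1 ≈ 2.07 Ω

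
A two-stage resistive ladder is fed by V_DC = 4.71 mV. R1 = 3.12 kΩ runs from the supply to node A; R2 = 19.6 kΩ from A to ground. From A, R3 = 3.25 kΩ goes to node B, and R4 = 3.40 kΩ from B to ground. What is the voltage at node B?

V_B ≈ 1.48 mV

The second stage (R3 + R4 = 6.650 kΩ) loads node A in parallel with R2.
Effective lower resistance at A: R2 ‖ 6.650 = 4.965 kΩ.
So V_A = 4.71 × 0.6141 = 2.892 mV.
Then the unloaded second divider: V_B = V_A × R4/(R3+R4) = 2.892 × 0.5113 = 1.479 mV.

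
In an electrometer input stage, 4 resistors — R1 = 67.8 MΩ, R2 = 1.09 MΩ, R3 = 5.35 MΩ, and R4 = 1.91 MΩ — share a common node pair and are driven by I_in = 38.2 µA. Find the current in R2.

Conductances: ΣG = 1/67.8 + 1/1.09 + 1/5.35 + 1/1.91 = 1.643 (1/MΩ).
Current divider: I(R2) = I_in · G_k/ΣG = 38.2 × (0.9174/1.643) = 38.2 × 0.5585 = 21.33 µA.

I ≈ 21.3 µA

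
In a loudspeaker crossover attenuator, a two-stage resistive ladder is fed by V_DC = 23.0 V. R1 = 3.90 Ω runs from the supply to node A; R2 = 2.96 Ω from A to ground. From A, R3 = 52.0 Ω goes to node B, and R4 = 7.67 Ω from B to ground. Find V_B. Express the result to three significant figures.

V_B ≈ 1.24 V

Node A sees R2 in parallel with the series input of stage 2, R3 + R4 = 59.67 Ω.
Effective lower resistance at A: R2 ‖ 59.67 = 2.820 Ω.
First divider: V_A = V_DC · 2.820/(3.90 + 2.820) = 9.652 V.
Stage 2 is unloaded, so V_B = V_A · R4/(R3+R4) = 9.652 × 7.67/59.67 = 1.241 V.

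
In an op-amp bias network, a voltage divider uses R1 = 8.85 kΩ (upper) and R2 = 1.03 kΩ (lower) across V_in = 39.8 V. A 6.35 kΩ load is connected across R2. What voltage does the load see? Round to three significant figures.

First combine the lower leg with the load: R2 ‖ R_L = 0.8862 kΩ.
Voltage divider with the loaded lower leg: V_out = 39.8 × 0.8862/(8.85 + 0.8862) = 39.8 × 0.09103 = 3.623 V.

V_out ≈ 3.62 V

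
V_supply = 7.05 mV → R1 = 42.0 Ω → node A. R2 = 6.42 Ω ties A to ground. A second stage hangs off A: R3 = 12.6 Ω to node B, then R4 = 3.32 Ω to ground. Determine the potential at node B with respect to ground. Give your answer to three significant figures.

V_B ≈ 0.144 mV

The second stage (R3 + R4 = 15.92 Ω) loads node A in parallel with R2.
Effective lower resistance at A: R2 ‖ 15.92 = 4.575 Ω.
V_A = 7.05 × 4.575/(42.0 + 4.575) = 0.6925 mV.
V_B = V_A × 0.2085 = 0.1444 mV.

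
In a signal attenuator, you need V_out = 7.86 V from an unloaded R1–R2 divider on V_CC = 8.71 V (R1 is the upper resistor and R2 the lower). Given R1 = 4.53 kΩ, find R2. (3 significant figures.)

Required fraction k = V_out/V_CC = 0.9024.
Rearranging, R2 = R1·k/(1−k) = 4.53 × 9.247 = 41.89 kΩ.

R2 ≈ 41.9 kΩ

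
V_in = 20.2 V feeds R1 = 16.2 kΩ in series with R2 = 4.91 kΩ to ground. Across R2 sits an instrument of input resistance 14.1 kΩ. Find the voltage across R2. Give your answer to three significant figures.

V_out ≈ 3.71 V

First combine the lower leg with the load: R2 ‖ R_L = 3.642 kΩ.
Then V_out = V_in · R2'/(R1 + R2') = 20.2 × 3.642/19.84 = 3.708 V.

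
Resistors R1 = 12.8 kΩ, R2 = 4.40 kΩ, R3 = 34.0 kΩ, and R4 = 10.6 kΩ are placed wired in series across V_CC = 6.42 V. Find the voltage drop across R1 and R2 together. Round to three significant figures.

Total series resistance ΣR = 12.8 + 4.40 + 34.0 + 10.6 = 61.80 kΩ.
R_{R1..R2} = 12.8 + 4.40 = 17.20 kΩ.
V = V_CC · R/ΣR = 6.42 × 0.2783 = 1.787 V.

V ≈ 1.79 V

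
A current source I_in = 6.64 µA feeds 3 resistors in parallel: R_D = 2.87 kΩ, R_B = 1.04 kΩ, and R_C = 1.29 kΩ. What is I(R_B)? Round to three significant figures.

I ≈ 3.06 µA

Conductances: ΣG = 1/2.87 + 1/1.04 + 1/1.29 = 2.085 (1/kΩ).
By the current-divider rule, I = I_in · G_k/ΣG = 6.64 × 0.4611 = 3.062 µA.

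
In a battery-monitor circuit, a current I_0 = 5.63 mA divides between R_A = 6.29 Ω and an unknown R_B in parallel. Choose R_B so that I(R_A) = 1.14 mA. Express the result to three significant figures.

The fraction through R_A equals R_B/(R_A+R_B).
1.14/5.63 = R_B/(R_A + R_B) → R_B = R_A · (0.2025)/(1 − 0.2025) = 6.29 × 0.2539 = 1.597 Ω.

R_B ≈ 1.60 Ω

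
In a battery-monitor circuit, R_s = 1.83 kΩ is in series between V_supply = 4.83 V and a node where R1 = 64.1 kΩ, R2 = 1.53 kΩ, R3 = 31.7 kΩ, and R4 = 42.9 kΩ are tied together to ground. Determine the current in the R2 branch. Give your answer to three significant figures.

Equivalent of the parallel group: R_p = 1.381 kΩ.
V_A by voltage divider: V_A = 4.83 × 1.381/(1.83 + 1.381) = 2.077 V.
Branch current I = V_A/R2 = 2.077/1.53 = 1.358 mA.

I ≈ 1.36 mA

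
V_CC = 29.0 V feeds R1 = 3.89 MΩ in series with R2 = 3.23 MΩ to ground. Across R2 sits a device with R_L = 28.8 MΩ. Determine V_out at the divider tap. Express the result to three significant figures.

V_out ≈ 12.4 V

First combine the lower leg with the load: R2 ‖ R_L = 2.904 MΩ.
Then V_out = V_CC · R2'/(R1 + R2') = 29.0 × 2.904/6.794 = 12.40 V.
(Unloaded it would be 13.2 V; the load pulls it down.)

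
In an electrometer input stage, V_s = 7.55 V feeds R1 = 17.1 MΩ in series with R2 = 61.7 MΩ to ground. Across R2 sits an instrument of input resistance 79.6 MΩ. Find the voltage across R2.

R2 ‖ R_L = (61.7 × 79.6)/(61.7 + 79.6) = 34.76 MΩ.
Now apply the divider: V_out = 7.55 × 0.6703 = 5.060 V.
(Unloaded it would be 5.91 V; the load pulls it down.)

V_out ≈ 5.06 V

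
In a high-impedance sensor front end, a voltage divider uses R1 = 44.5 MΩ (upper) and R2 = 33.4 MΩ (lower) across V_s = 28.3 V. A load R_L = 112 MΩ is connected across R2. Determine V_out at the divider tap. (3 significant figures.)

V_out ≈ 10.4 V

R2 ‖ R_L = (33.4 × 112)/(33.4 + 112) = 25.73 MΩ.
Voltage divider with the loaded lower leg: V_out = 28.3 × 25.73/(44.5 + 25.73) = 28.3 × 0.3663 = 10.37 V.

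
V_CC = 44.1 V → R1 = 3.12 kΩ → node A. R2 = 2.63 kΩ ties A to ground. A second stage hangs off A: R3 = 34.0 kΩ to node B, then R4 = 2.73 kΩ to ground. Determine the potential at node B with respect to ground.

V_B ≈ 1.44 V

Looking into the second stage from A: R3 + R4 = 36.73 kΩ appears in parallel with R2.
Effective lower resistance at A: R2 ‖ 36.73 = 2.454 kΩ.
So V_A = 44.1 × 0.4403 = 19.42 V.
Stage 2 is unloaded, so V_B = V_A · R4/(R3+R4) = 19.42 × 2.73/36.73 = 1.443 V.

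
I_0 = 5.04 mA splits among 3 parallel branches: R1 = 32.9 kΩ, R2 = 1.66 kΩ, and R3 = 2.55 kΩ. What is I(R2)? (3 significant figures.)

Conductances: ΣG = 1/32.9 + 1/1.66 + 1/2.55 = 1.025 (1/kΩ).
R2 takes the fraction G_k/ΣG = 0.6024/1.025 = 0.5877, so I = 5.04 × 0.5877 = 2.962 mA.

I ≈ 2.96 mA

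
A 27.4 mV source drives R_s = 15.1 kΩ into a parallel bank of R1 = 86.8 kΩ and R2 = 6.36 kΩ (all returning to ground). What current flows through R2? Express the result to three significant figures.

I ≈ 1.21 µA

Combine the parallel branches: R_p = (1/86.8 + 1/6.36)⁻¹ = 5.926 kΩ.
V_A by voltage divider: V_A = 27.4 × 5.926/(15.1 + 5.926) = 7.722 mV.
I(R2) = V_A / R2 = 7.722/6.36 = 1.214 µA.
(Equivalently: I_total = 1.303 µA, then current-divider fraction G_k/ΣG = 0.9317.)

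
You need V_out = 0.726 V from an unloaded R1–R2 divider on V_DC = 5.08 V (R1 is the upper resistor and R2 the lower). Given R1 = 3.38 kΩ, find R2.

V_out/V_DC = R2/(R1+R2) = 0.1429.
R2 = R1 · 0.1429/(1 − 0.1429) = 0.5636 kΩ.

R2 ≈ 0.564 kΩ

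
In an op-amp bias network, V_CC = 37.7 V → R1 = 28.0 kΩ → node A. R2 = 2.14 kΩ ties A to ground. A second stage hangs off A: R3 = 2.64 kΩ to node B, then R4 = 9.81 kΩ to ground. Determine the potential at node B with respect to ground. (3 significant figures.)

V_B ≈ 1.82 V

Looking into the second stage from A: R3 + R4 = 12.45 kΩ appears in parallel with R2.
R2 ‖ (R3+R4) = 1.826 kΩ.
V_A = 37.7 × 1.826/(28.0 + 1.826) = 2.308 V.
Then the unloaded second divider: V_B = V_A × R4/(R3+R4) = 2.308 × 0.7880 = 1.819 V.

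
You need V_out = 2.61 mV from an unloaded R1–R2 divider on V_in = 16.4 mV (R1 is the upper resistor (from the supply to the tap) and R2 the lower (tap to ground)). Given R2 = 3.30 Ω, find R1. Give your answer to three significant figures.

R1 ≈ 17.4 Ω

The divider ratio is R2/(R1+R2) = 2.61/16.4 = 0.1591.
So R1 = R2 · (V_in/V_out − 1) = 3.30 × (16.4/2.61 − 1) = 3.30 × 5.284 = 17.44 Ω.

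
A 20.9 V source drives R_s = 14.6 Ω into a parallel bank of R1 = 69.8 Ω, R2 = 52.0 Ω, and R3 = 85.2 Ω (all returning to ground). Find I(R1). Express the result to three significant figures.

Parallel bank: R_p = 1/(1/69.8 + 1/52.0 + 1/85.2) = 22.08 Ω.
Node voltage V_A = V_DC · R_p/(R_s + R_p) = 20.9 × 0.6019 = 12.58 V.
Branch current I = V_A/R1 = 12.58/69.8 = 0.1802 A.

I ≈ 0.180 A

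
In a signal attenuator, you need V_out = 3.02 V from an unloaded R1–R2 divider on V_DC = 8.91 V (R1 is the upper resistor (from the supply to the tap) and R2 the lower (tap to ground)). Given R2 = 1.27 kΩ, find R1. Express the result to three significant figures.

The divider ratio is R2/(R1+R2) = 3.02/8.91 = 0.3389.
R1 = R2·(1/k − 1) = 1.27 × 1.950 = 2.477 kΩ.

R1 ≈ 2.48 kΩ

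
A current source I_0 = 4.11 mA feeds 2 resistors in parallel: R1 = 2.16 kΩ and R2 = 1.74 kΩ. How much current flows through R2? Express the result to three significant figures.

I ≈ 2.28 mA

For two parallel branches, I_k = I_0 · (other R)/(sum of R).
I(R2) = 4.11 × 2.16/(2.16 + 1.74) = 4.11 × 0.5538 = 2.276 mA.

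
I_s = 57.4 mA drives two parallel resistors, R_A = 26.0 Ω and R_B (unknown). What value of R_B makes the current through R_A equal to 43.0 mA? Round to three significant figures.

R_B ≈ 77.6 Ω

Two-branch current divider: I_A = I_s · R_B/(R_A + R_B).
With f = 0.7491, R_B = R_A · f/(1−f) = 26.0 × 2.986 = 77.64 Ω.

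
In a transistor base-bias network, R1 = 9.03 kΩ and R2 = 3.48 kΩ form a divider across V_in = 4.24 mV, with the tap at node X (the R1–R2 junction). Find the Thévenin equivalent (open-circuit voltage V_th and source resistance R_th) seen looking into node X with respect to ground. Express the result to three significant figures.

V_th ≈ 1.18 mV, R_th ≈ 2.51 kΩ

Open-circuit (no load on X): V_th = V_in · R2/(R1 + R2) = 4.24 × 3.48/(9.030 + 3.48) = 1.179 mV.
Zeroing V_in shorts the top of R1 to ground, so R_th = R1 ‖ R2 = 2.512 kΩ.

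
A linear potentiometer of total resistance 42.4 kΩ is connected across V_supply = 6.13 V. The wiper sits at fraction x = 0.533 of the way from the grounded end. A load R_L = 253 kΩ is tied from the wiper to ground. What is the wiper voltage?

V_out ≈ 3.14 V

Lower segment x·R_p = 22.60 kΩ; upper segment (1−x)·R_p = 19.80 kΩ.
(x·R_p) ‖ R_L = 20.75 kΩ.
V_out = 6.13 × 20.75/(19.80 + 20.75) = 3.136 V.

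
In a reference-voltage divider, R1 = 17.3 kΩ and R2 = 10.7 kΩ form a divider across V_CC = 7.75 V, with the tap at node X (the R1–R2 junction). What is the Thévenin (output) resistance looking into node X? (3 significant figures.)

R_th ≈ 6.61 kΩ

With V_CC suppressed (replaced by a short), R_th = R1 ‖ R2 = (17.30 × 10.7)/(17.30 + 10.7) = 6.611 kΩ.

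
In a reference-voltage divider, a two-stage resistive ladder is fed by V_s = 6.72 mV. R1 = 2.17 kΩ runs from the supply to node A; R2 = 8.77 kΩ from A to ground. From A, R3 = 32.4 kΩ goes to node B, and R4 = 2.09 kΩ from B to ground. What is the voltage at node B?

V_B ≈ 0.311 mV

The second stage (R3 + R4 = 34.49 kΩ) loads node A in parallel with R2.
R2 ‖ (R3+R4) = 6.992 kΩ.
V_A = 6.72 × 6.992/(2.17 + 6.992) = 5.128 mV.
Stage 2 is unloaded, so V_B = V_A · R4/(R3+R4) = 5.128 × 2.09/34.49 = 0.3108 mV.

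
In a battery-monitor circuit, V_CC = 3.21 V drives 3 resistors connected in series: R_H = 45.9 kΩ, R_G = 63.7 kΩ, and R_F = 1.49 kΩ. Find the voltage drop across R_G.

V ≈ 1.84 V

Series total: ΣR = 45.9 + 63.7 + 1.49 = 111.1 kΩ.
V = V_CC · R/ΣR = 3.21 × 0.5734 = 1.841 V.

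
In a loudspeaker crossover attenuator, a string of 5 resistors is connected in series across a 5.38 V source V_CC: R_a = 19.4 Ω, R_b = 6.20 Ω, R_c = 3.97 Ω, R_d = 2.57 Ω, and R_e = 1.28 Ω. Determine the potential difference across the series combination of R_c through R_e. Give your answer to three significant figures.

Total series resistance ΣR = 19.4 + 6.20 + 3.97 + 2.57 + 1.28 = 33.42 Ω.
R_{R_c..R_e} = 3.97 + 2.57 + 1.28 = 7.820 Ω.
Voltage divider: V = V_CC · (7.820 / 33.42) = 5.38 × 0.2340 = 1.259 V.

V ≈ 1.26 V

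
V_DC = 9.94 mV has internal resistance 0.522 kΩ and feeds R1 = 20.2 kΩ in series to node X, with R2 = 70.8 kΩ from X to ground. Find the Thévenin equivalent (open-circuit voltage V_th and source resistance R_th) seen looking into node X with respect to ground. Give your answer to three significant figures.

R1' = 0.522 + 20.2 = 20.72 kΩ (source resistance + R1).
V_th is the unloaded tap voltage: V_DC · R2/(R1'+R2) = 9.94 × 0.7736 = 7.689 mV.
Looking into X with the source shorted: R_th = R1'·R2/(R1'+R2) = 20.72 × 70.8/91.52 = 16.03 kΩ.

V_th ≈ 7.69 mV, R_th ≈ 16.0 kΩ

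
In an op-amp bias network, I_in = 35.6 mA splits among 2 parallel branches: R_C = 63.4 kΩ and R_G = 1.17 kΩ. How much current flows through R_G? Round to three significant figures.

I ≈ 35.0 mA

With just two branches, the current splits inversely with resistance.
I(R_G) = 35.6 × 63.4/(63.4 + 1.17) = 35.6 × 0.9819 = 34.95 mA.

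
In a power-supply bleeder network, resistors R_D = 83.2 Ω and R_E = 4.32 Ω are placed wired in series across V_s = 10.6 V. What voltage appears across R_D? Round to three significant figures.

Series total: ΣR = 83.2 + 4.32 = 87.52 Ω.
By the voltage-divider rule, V = 10.6 × 83.20/87.52 = 10.08 V.

V ≈ 10.1 V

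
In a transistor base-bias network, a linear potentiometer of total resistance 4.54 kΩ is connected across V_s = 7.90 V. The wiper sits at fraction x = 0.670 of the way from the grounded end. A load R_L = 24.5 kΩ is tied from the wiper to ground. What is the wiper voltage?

V_out ≈ 5.08 V

The pot divides into 1.498 kΩ above the wiper and 3.042 kΩ below.
R_L loads the lower segment: effective lower R = 2.706 kΩ.
Then V_out = V_s · 2.706/(1.498 + 2.706) = 5.085 V.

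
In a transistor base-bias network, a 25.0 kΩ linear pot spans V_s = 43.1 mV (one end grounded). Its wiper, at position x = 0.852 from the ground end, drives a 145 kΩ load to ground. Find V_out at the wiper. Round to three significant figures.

Split the track: R_lower = x·R_p = 21.30 kΩ, R_upper = (1−x)·R_p = 3.700 kΩ.
(x·R_p) ‖ R_L = 18.57 kΩ.
Loaded-divider output: V_out = 43.1 × 0.8339 = 35.94 mV.
(Unloaded: V_out = x·V_s = 36.7 mV.)

V_out ≈ 35.9 mV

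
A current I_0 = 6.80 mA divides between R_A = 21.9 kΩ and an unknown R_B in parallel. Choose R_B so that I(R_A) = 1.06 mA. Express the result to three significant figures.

The fraction through R_A equals R_B/(R_A+R_B).
With f = 0.1559, R_B = R_A · f/(1−f) = 21.9 × 0.1847 = 4.044 kΩ.

R_B ≈ 4.04 kΩ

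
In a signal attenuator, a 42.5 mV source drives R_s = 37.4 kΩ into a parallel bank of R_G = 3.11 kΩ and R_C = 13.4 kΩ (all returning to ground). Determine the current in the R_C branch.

I ≈ 0.201 µA

Parallel bank: R_p = 1/(1/3.11 + 1/13.4) = 2.524 kΩ.
Node voltage V_A = V_in · R_p/(R_s + R_p) = 42.5 × 0.06322 = 2.687 mV.
I(R_C) = V_A / R_C = 2.687/13.4 = 0.2005 µA.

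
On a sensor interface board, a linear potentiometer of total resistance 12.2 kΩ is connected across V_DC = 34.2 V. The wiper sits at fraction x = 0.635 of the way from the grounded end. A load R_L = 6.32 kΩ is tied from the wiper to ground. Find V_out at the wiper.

Lower segment x·R_p = 7.747 kΩ; upper segment (1−x)·R_p = 4.453 kΩ.
Lower segment in parallel with the load: 7.747 ‖ 6.32 = 3.481 kΩ.
Then V_out = V_DC · 3.481/(4.453 + 3.481) = 15.00 V.

V_out ≈ 15.0 V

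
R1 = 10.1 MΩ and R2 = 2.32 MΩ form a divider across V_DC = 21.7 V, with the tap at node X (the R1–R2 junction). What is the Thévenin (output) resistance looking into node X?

Zeroing V_DC shorts the top of R1 to ground, so R_th = R1 ‖ R2 = 1.887 MΩ.

R_th ≈ 1.89 MΩ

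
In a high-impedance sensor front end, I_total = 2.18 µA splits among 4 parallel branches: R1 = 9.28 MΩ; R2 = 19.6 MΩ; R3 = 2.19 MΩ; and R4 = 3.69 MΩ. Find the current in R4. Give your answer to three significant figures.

I ≈ 0.666 µA

Conductances: ΣG = 1/9.28 + 1/19.6 + 1/2.19 + 1/3.69 = 0.8864 (1/MΩ).
Current divider: I(R4) = I_total · G_k/ΣG = 2.18 × (0.2710/0.8864) = 2.18 × 0.3057 = 0.6665 µA.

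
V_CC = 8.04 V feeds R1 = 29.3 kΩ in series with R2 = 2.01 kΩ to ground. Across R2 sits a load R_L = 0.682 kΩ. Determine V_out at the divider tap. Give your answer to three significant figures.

R2 ‖ R_L = (2.01 × 0.682)/(2.01 + 0.682) = 0.5092 kΩ.
Voltage divider with the loaded lower leg: V_out = 8.04 × 0.5092/(29.3 + 0.5092) = 8.04 × 0.01708 = 0.1373 V.

V_out ≈ 0.137 V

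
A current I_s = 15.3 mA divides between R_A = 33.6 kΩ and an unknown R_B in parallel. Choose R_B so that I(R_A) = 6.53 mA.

The fraction through R_A equals R_B/(R_A+R_B).
6.53/15.3 = R_B/(R_A + R_B) → R_B = R_A · (0.4268)/(1 − 0.4268) = 33.6 × 0.7446 = 25.02 kΩ.

R_B ≈ 25.0 kΩ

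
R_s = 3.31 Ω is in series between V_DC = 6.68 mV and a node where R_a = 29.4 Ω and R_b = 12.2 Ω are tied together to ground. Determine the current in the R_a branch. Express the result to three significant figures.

I ≈ 0.164 mA

Combine the parallel branches: R_p = (1/29.4 + 1/12.2)⁻¹ = 8.622 Ω.
V_A by voltage divider: V_A = 6.68 × 8.622/(3.31 + 8.622) = 4.827 mV.
I(R_a) = V_A / R_a = 4.827/29.4 = 0.1642 mA.
(Check via current divider: I_total = 0.5598 mA; share G_k/ΣG = 0.2933 → same result.)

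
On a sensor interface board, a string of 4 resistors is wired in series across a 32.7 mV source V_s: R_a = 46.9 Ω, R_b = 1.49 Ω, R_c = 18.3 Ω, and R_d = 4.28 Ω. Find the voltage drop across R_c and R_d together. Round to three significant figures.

Total series resistance ΣR = 46.9 + 1.49 + 18.3 + 4.28 = 70.97 Ω.
R_{R_c..R_d} = 18.3 + 4.28 = 22.58 Ω.
Voltage divider: V = V_s · (22.58 / 70.97) = 32.7 × 0.3182 = 10.40 mV.

V ≈ 10.4 mV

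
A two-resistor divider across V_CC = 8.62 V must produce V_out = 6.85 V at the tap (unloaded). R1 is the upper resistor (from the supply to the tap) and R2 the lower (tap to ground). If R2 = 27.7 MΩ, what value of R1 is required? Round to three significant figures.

The divider ratio is R2/(R1+R2) = 6.85/8.62 = 0.7947.
So R1 = R2 · (V_CC/V_out − 1) = 27.7 × (8.62/6.85 − 1) = 27.7 × 0.2584 = 7.158 MΩ.

R1 ≈ 7.16 MΩ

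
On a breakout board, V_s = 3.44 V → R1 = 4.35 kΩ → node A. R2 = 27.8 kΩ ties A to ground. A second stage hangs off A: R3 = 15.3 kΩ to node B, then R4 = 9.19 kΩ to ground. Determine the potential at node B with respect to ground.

V_B ≈ 0.968 V

Node A sees R2 in parallel with the series input of stage 2, R3 + R4 = 24.49 kΩ.
Effective lower resistance at A: R2 ‖ 24.49 = 13.02 kΩ.
So V_A = 3.44 × 0.7496 = 2.579 V.
Then the unloaded second divider: V_B = V_A × R4/(R3+R4) = 2.579 × 0.3753 = 0.9676 V.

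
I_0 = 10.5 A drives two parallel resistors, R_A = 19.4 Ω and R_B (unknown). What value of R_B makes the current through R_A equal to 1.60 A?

In a two-way split, I_A/I_0 = R_B/(R_A + R_B).
With f = 0.1524, R_B = R_A · f/(1−f) = 19.4 × 0.1798 = 3.488 Ω.

R_B ≈ 3.49 Ω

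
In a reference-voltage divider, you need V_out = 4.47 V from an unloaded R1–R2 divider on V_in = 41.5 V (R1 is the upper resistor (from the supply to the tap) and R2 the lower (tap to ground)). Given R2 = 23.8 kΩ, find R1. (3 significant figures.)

R1 ≈ 197 kΩ

The divider ratio is R2/(R1+R2) = 4.47/41.5 = 0.1077.
So R1 = R2 · (V_in/V_out − 1) = 23.8 × (41.5/4.47 − 1) = 23.8 × 8.284 = 197.2 kΩ.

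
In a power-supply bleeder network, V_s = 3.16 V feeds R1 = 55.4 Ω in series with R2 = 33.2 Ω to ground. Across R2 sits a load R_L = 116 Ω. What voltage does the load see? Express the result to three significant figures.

V_out ≈ 1.00 V

First combine the lower leg with the load: R2 ‖ R_L = 25.81 Ω.
Voltage divider with the loaded lower leg: V_out = 3.16 × 25.81/(55.4 + 25.81) = 3.16 × 0.3178 = 1.004 V.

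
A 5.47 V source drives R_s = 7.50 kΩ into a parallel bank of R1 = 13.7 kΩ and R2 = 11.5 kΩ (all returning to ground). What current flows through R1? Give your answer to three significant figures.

Equivalent of the parallel group: R_p = 6.252 kΩ.
V_A = 5.47 × 6.252/13.75 = 2.487 V.
Branch current I = V_A/R1 = 2.487/13.7 = 0.1815 mA.

I ≈ 0.182 mA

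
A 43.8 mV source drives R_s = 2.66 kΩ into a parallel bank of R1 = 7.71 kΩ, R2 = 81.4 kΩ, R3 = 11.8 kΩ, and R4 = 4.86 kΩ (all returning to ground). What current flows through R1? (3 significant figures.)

Parallel bank: R_p = 1/(1/7.71 + 1/81.4 + 1/11.8 + 1/4.86) = 2.312 kΩ.
V_A = 43.8 × 2.312/4.972 = 20.37 mV.
Branch current I = V_A/R1 = 20.37/7.71 = 2.642 µA.

I ≈ 2.64 µA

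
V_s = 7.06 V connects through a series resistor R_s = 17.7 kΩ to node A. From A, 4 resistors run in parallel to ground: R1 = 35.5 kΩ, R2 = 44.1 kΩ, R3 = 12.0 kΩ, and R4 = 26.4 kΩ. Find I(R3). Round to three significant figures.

Combine the parallel branches: R_p = (1/35.5 + 1/44.1 + 1/12.0 + 1/26.4)⁻¹ = 5.812 kΩ.
V_A by voltage divider: V_A = 7.06 × 5.812/(17.7 + 5.812) = 1.745 V.
Branch current I = V_A/R3 = 1.745/12.0 = 0.1454 mA.

I ≈ 0.145 mA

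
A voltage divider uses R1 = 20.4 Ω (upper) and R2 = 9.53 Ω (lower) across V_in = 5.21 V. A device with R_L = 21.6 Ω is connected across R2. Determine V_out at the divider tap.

V_out ≈ 1.28 V

First combine the lower leg with the load: R2 ‖ R_L = 6.613 Ω.
Now apply the divider: V_out = 5.21 × 0.2448 = 1.275 V.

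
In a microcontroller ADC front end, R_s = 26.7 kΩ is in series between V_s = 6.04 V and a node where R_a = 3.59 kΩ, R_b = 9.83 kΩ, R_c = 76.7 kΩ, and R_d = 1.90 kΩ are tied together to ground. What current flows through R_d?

Combine the parallel branches: R_p = (1/3.59 + 1/9.83 + 1/76.7 + 1/1.90)⁻¹ = 1.087 kΩ.
V_A by voltage divider: V_A = 6.04 × 1.087/(26.7 + 1.087) = 0.2364 V.
Branch current I = V_A/R_d = 0.2364/1.90 = 0.1244 mA.
(Check via current divider: I_total = 0.2174 mA; share G_k/ΣG = 0.5723 → same result.)

I ≈ 0.124 mA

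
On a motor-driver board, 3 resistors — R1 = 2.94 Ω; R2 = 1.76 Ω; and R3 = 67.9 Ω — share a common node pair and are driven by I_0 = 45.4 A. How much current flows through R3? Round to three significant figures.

ΣG = 1/2.94 + 1/1.76 + 1/67.9 = 0.9230.
R3 takes the fraction G_k/ΣG = 0.01473/0.9230 = 0.01596, so I = 45.4 × 0.01596 = 0.7244 A.

I ≈ 0.724 A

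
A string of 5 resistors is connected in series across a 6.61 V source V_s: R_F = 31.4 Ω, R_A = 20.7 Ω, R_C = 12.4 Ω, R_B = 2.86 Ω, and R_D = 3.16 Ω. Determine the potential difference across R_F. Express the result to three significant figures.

V ≈ 2.94 V

ΣR = 31.4 + 20.7 + 12.4 + 2.86 + 3.16 = 70.52 Ω.
V = V_s · R/ΣR = 6.61 × 0.4453 = 2.943 V.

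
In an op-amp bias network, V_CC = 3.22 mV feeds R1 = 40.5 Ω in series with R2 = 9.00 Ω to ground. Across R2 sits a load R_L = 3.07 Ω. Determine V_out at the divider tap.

First combine the lower leg with the load: R2 ‖ R_L = 2.289 Ω.
Now apply the divider: V_out = 3.22 × 0.05350 = 0.1723 mV.

V_out ≈ 0.172 mV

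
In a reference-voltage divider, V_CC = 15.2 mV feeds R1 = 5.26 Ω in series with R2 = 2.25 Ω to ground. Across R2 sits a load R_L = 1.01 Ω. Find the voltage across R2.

First combine the lower leg with the load: R2 ‖ R_L = 0.6971 Ω.
Now apply the divider: V_out = 15.2 × 0.1170 = 1.779 mV.
(Unloaded it would be 4.55 mV; the load pulls it down.)

V_out ≈ 1.78 mV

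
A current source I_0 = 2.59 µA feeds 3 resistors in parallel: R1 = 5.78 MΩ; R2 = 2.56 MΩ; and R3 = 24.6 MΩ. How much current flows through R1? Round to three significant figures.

ΣG = 1/5.78 + 1/2.56 + 1/24.6 = 0.6043.
Current divider: I(R1) = I_0 · G_k/ΣG = 2.59 × (0.1730/0.6043) = 2.59 × 0.2863 = 0.7415 µA.

I ≈ 0.742 µA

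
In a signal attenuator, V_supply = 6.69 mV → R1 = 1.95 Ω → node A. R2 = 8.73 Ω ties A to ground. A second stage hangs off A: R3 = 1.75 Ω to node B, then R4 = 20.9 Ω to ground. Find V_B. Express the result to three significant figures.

Node A sees R2 in parallel with the series input of stage 2, R3 + R4 = 22.65 Ω.
R2 ‖ (R3+R4) = 6.301 Ω.
V_A = 6.69 × 6.301/(1.95 + 6.301) = 5.109 mV.
V_B = V_A × 0.9227 = 4.714 mV.

V_B ≈ 4.71 mV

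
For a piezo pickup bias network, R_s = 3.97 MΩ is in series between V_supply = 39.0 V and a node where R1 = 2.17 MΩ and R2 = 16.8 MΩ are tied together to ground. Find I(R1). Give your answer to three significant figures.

I ≈ 5.86 µA

Parallel bank: R_p = 1/(1/2.17 + 1/16.8) = 1.922 MΩ.
V_A by voltage divider: V_A = 39.0 × 1.922/(3.97 + 1.922) = 12.72 V.
I(R1) = V_A / R1 = 12.72/2.17 = 5.862 µA.
(Check via current divider: I_total = 6.619 µA; share G_k/ΣG = 0.8856 → same result.)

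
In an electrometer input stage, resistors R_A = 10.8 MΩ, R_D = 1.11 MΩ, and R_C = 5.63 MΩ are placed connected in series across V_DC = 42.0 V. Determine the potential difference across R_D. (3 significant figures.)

Total series resistance ΣR = 10.8 + 1.11 + 5.63 = 17.54 MΩ.
By the voltage-divider rule, V = 42.0 × 1.110/17.54 = 2.658 V.

V ≈ 2.66 V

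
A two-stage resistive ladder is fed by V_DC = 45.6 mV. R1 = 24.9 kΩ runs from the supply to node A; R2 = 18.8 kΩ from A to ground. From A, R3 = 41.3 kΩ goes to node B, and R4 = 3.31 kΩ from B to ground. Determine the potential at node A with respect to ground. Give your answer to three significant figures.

The second stage (R3 + R4 = 44.61 kΩ) loads node A in parallel with R2.
R2 ‖ (R3+R4) = 13.23 kΩ.
V_A = 45.6 × 13.23/(24.9 + 13.23) = 15.82 mV.

V_A ≈ 15.8 mV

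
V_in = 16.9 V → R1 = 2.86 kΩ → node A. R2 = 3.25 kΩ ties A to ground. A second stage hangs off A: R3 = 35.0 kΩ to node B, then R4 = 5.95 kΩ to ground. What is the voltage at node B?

Looking into the second stage from A: R3 + R4 = 40.95 kΩ appears in parallel with R2.
Effective lower resistance at A: R2 ‖ 40.95 = 3.011 kΩ.
First divider: V_A = V_in · 3.011/(2.86 + 3.011) = 8.667 V.
Stage 2 is unloaded, so V_B = V_A · R4/(R3+R4) = 8.667 × 5.95/40.95 = 1.259 V.

V_B ≈ 1.26 V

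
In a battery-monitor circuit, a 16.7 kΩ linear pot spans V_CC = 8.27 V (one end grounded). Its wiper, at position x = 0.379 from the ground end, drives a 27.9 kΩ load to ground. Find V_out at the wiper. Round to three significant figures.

The pot divides into 10.37 kΩ above the wiper and 6.329 kΩ below.
R_L loads the lower segment: effective lower R = 5.159 kΩ.
Loaded-divider output: V_out = 8.27 × 0.3322 = 2.747 V.

V_out ≈ 2.75 V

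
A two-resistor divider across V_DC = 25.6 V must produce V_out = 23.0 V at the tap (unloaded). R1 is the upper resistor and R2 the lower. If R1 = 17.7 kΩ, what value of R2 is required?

R2 ≈ 157 kΩ

Required fraction k = V_out/V_DC = 0.8984.
R2 = R1 · 0.8984/(1 − 0.8984) = 156.6 kΩ.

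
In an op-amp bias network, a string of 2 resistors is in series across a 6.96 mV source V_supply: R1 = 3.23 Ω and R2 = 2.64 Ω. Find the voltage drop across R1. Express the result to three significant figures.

V ≈ 3.83 mV

Series total: ΣR = 3.23 + 2.64 = 5.870 Ω.
Voltage divider: V = V_supply · (3.230 / 5.870) = 6.96 × 0.5503 = 3.830 mV.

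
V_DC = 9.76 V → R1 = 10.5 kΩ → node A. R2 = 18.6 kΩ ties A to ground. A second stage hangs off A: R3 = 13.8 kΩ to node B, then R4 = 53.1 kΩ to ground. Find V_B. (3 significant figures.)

V_B ≈ 4.50 V

Looking into the second stage from A: R3 + R4 = 66.90 kΩ appears in parallel with R2.
Effective lower resistance at A: R2 ‖ 66.90 = 14.55 kΩ.
V_A = 9.76 × 14.55/(10.5 + 14.55) = 5.670 V.
Stage 2 is unloaded, so V_B = V_A · R4/(R3+R4) = 5.670 × 53.1/66.90 = 4.500 V.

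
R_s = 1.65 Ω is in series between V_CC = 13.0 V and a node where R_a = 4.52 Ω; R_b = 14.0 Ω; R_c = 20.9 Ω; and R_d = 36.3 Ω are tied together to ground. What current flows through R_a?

I ≈ 1.79 A

Combine the parallel branches: R_p = (1/4.52 + 1/14.0 + 1/20.9 + 1/36.3)⁻¹ = 2.717 Ω.
V_A = 13.0 × 2.717/4.367 = 8.088 V.
I(R_a) = V_A / R_a = 8.088/4.52 = 1.789 A.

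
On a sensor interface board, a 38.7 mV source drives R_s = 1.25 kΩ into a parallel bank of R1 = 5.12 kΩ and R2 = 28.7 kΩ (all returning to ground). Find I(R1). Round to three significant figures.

I ≈ 5.87 µA

Parallel bank: R_p = 1/(1/5.12 + 1/28.7) = 4.345 kΩ.
V_A by voltage divider: V_A = 38.7 × 4.345/(1.25 + 4.345) = 30.05 mV.
I(R1) = V_A / R1 = 30.05/5.12 = 5.870 µA.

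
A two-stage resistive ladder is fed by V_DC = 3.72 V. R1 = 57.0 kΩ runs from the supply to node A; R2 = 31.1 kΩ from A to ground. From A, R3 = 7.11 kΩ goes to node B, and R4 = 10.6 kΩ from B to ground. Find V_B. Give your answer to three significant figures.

Looking into the second stage from A: R3 + R4 = 17.71 kΩ appears in parallel with R2.
Effective lower resistance at A: R2 ‖ 17.71 = 11.28 kΩ.
V_A = 3.72 × 11.28/(57.0 + 11.28) = 0.6147 V.
V_B = V_A × 0.5985 = 0.3679 V.

V_B ≈ 0.368 V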